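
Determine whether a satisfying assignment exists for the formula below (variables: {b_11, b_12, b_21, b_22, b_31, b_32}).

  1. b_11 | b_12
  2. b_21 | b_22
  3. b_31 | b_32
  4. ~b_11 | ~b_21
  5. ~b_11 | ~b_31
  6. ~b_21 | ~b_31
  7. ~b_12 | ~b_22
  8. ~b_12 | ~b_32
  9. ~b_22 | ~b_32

No, unsatisfiable

Branch on b_11: set b_11 = 1.
The clause (~b_21) is unit, so b_21 = 0.
The clause (b_22) is unit, so b_22 = 1.
The clause (~b_31) is unit, so b_31 = 0.
The clause (b_32) is unit, so b_32 = 1.
Now (~b_32) is unsatisfied and unit — conflict.
Backtrack on b_11: now try b_11 = 0.
The clause (b_12) is unit, so b_12 = 1.
The clause (~b_22) is unit, so b_22 = 0.
The clause (b_21) is unit, so b_21 = 1.
The clause (~b_31) is unit, so b_31 = 0.
The clause (b_32) is unit, so b_32 = 1.
Now (~b_32) is unsatisfied and unit — conflict.
Both values of b_11 lead to a conflict.
No assignment satisfies every clause.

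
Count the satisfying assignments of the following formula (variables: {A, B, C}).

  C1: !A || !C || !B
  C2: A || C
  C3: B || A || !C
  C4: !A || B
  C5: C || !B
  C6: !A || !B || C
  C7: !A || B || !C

There are 2^3 = 8 truth assignments over (A, B, C).
Split on C. With C = true, the clauses containing C are satisfied and !C drops from the rest; 1 of the 2^2 = 4 assignments to the other variables satisfy what remains.
With C = false, by the same count on the reduced clause set, 0 assignments work.
(One model: A=F, B=T, C=T.)
Total: 1 + 0 = 1.

1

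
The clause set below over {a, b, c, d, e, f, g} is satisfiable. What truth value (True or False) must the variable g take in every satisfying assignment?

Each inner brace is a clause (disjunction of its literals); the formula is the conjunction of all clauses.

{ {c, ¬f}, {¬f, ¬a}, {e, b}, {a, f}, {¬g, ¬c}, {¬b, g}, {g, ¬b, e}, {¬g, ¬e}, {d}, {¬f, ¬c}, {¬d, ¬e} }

Suppose g = False.
From the singleton clause (¬b), b = False.
From the singleton clause (e), e = True.
From the singleton clause (d), d = True.
But (¬d) is also a unit clause — contradiction.
So every satisfying assignment has g = True.

True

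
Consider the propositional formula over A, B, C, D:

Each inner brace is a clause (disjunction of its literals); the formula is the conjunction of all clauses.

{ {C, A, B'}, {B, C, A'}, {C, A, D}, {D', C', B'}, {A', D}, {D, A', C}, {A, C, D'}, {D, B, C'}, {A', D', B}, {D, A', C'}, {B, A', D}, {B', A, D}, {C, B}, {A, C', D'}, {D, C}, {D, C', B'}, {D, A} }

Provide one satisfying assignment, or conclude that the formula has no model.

Case A = 1:
(D) alone gives D = 1.
(B) alone gives B = 1.
(C') alone gives C = 0.
Every clause now holds.

A=1,  B=1,  C=0,  D=1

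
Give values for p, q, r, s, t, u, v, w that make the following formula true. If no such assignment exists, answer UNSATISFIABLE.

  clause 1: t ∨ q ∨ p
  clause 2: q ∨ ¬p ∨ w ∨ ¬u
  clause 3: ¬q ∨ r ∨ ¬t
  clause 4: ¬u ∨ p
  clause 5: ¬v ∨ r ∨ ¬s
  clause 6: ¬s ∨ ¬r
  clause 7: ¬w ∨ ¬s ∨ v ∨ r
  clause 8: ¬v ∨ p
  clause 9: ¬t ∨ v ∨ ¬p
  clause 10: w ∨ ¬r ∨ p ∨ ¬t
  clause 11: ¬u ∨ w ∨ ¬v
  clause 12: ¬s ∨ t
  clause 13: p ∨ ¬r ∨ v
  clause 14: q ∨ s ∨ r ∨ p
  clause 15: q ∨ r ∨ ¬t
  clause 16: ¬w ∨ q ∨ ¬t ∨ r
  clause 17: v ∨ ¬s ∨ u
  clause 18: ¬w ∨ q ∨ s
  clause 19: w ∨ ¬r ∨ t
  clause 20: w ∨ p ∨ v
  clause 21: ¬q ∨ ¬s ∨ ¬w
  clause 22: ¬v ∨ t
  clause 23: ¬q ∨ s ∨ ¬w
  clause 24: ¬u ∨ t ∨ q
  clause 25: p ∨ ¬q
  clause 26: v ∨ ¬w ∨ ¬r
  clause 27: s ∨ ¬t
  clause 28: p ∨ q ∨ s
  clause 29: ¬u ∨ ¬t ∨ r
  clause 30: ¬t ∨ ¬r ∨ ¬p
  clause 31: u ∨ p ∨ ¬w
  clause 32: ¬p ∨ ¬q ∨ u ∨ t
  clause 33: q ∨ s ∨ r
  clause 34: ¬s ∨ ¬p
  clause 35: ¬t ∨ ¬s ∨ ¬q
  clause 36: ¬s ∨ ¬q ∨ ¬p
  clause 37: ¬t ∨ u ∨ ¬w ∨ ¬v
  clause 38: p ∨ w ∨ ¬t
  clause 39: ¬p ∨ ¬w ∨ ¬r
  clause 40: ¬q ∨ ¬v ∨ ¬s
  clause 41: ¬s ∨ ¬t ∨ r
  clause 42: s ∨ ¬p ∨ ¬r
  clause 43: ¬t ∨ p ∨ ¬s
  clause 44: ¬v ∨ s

Case u = True:
The clause (p) is unit, so p = True.
The clause (¬s) is unit, so s = False.
The clause (¬t) is unit, so t = False.
The clause (¬v) is unit, so v = False.
The clause (q) is unit, so q = True.
The clause (¬w) is unit, so w = False.
The clause (¬r) is unit, so r = False.
This assignment satisfies each clause.

p=True,  q=True,  r=False,  s=False,  t=False,  u=True,  v=False,  w=False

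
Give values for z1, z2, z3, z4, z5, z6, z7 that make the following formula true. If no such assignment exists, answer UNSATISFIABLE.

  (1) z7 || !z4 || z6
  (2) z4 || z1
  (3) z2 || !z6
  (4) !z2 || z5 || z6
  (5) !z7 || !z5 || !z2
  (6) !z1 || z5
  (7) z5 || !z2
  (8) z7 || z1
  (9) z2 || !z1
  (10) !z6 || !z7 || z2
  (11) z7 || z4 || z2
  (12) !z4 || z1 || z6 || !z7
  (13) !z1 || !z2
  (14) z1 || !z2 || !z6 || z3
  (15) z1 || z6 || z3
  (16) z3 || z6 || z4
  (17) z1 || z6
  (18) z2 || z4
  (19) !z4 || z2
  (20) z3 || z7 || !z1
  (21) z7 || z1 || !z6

Case z4 = true:
From the singleton clause (z2), z2 = true.
From the singleton clause (z5), z5 = true.
From the singleton clause (!z7), z7 = false.
From the singleton clause (z6), z6 = true.
From the singleton clause (z1), z1 = true.
Now (!z1) is unsatisfied and unit — conflict.
Backtrack on z4: now try z4 = false.
From the singleton clause (z1), z1 = true.
From the singleton clause (z5), z5 = true.
From the singleton clause (z2), z2 = true.
Now (!z2) is unsatisfied and unit — conflict.
Either choice for z4 ends in contradiction.

UNSATISFIABLE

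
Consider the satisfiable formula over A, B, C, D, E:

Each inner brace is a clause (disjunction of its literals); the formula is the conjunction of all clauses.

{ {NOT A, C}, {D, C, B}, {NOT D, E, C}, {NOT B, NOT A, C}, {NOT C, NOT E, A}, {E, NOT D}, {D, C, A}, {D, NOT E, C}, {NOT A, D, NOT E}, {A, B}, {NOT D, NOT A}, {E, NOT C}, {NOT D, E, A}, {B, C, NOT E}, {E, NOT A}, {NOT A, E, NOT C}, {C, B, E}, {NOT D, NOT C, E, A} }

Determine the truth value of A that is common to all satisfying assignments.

False

Suppose A = true.
(C) alone gives C = true.
(NOT D) alone gives D = false.
(NOT E) alone gives E = false.
But (E) is also a unit clause — contradiction.
So every satisfying assignment has A = False.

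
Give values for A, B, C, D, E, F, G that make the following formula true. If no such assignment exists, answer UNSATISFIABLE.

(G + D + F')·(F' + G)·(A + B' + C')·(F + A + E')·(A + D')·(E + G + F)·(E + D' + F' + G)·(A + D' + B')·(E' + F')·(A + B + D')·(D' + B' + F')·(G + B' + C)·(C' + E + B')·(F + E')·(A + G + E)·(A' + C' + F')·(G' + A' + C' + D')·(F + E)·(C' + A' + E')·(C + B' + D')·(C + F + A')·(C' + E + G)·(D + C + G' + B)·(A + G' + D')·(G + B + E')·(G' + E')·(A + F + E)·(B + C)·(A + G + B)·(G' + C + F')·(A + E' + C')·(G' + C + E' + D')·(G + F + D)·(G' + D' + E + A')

Case F = 1:
The clause (G) is unit, so G = 1.
The clause (E') is unit, so E = 0.
The clause (C) is unit, so C = 1.
The clause (B') is unit, so B = 0.
The clause (A') is unit, so A = 0.
The clause (D') is unit, so D = 0.
This assignment satisfies each clause.

A ↦ 0; B ↦ 0; C ↦ 1; D ↦ 0; E ↦ 0; F ↦ 1; G ↦ 1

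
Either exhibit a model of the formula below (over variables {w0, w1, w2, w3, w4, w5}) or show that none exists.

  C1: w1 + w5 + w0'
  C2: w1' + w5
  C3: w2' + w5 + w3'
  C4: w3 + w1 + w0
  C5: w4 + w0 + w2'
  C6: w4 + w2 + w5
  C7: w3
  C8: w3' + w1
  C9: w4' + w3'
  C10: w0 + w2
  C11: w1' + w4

(w3) alone gives w3 = 1.
(w1) alone gives w1 = 1.
(w5) alone gives w5 = 1.
(w4') alone gives w4 = 0.
Now (w4) is unsatisfied and unit — conflict.

UNSATISFIABLE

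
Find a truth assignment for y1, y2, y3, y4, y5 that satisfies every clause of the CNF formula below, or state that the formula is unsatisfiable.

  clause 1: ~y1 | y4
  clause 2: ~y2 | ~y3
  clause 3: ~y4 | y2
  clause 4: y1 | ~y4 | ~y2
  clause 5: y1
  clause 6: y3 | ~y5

(y1) alone gives y1 = 1.
(y4) alone gives y4 = 1.
(y2) alone gives y2 = 1.
(~y3) alone gives y3 = 0.
(~y5) alone gives y5 = 0.
Every clause now holds.

y1=1; y2=1; y3=0; y4=1; y5=0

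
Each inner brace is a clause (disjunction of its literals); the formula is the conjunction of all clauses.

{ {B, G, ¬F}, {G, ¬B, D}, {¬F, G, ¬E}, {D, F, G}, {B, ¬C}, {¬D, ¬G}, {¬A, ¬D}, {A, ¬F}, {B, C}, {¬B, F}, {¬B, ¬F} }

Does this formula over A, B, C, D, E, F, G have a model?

Unsatisfiable

Try B = True.
The clause (F) is unit, so F = True.
But (¬F) is also a unit clause — contradiction.
So B must be the other value — set B = False.
The clause (¬C) is unit, so C = False.
But (C) is also a unit clause — contradiction.
Neither B = True nor B = False works.
No assignment satisfies every clause.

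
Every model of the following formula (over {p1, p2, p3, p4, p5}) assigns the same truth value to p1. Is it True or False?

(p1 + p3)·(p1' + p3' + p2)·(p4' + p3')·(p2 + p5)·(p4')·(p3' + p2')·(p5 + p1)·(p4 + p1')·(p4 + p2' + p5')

False

Suppose p1 = 1.
The clause (p4') is unit, so p4 = 0.
Now (p4) is unsatisfied and unit — conflict.
So every satisfying assignment has p1 = False.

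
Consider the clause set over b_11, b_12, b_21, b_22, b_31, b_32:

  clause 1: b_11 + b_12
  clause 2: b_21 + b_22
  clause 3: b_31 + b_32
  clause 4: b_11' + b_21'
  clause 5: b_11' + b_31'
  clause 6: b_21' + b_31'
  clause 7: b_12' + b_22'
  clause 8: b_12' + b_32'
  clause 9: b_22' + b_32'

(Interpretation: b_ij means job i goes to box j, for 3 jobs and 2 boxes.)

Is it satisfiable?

Try b_11 = 1.
(b_21') alone gives b_21 = 0.
(b_22) alone gives b_22 = 1.
(b_31') alone gives b_31 = 0.
(b_32) alone gives b_32 = 1.
Now (b_32') is unsatisfied and unit — conflict.
So b_11 must be the other value — set b_11 = 0.
(b_12) alone gives b_12 = 1.
(b_22') alone gives b_22 = 0.
(b_21) alone gives b_21 = 1.
(b_31') alone gives b_31 = 0.
(b_32) alone gives b_32 = 1.
Now (b_32') is unsatisfied and unit — conflict.
Both values of b_11 lead to a conflict.
No assignment satisfies every clause.

No, unsatisfiable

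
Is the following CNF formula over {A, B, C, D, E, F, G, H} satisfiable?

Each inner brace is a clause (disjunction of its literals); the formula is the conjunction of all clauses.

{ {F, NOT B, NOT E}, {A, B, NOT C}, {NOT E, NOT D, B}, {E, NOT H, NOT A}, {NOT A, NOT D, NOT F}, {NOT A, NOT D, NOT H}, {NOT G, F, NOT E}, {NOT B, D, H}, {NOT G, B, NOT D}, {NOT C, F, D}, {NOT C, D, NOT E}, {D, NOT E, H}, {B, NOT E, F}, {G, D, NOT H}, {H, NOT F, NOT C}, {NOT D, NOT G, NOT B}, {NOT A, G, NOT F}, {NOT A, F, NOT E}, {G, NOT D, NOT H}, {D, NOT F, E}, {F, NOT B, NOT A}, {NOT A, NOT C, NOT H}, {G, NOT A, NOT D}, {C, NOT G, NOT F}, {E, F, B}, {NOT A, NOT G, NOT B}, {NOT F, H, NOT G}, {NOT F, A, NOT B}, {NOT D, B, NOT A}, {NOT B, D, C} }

Satisfiable

Try F = false.
Try B = true.
The clause (NOT E) is unit, so E = false.
The clause (NOT A) is unit, so A = false.
Try D = true.
The clause (NOT G) is unit, so G = false.
The clause (NOT H) is unit, so H = false.
All clauses hold; C can take either value.
A satisfying assignment: A: false,  B: true,  C: false,  D: true,  E: false,  F: false,  G: false,  H: false.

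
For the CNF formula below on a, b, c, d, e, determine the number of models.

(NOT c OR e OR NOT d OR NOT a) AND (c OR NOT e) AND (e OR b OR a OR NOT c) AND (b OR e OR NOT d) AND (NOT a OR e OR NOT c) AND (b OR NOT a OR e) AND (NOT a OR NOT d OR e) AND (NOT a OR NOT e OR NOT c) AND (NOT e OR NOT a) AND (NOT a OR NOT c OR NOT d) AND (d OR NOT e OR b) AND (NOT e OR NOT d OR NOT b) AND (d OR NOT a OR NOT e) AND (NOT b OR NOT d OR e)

6

There are 2^5 = 32 truth assignments over (a, b, c, d, e).
Split on d. With d = true, the clauses containing d are satisfied and NOT d drops from the rest; 1 of the 2^4 = 16 assignments to the other variables satisfy what remains.
With d = false, by the same count on the reduced clause set, 5 assignments work.
Total: 1 + 5 = 6.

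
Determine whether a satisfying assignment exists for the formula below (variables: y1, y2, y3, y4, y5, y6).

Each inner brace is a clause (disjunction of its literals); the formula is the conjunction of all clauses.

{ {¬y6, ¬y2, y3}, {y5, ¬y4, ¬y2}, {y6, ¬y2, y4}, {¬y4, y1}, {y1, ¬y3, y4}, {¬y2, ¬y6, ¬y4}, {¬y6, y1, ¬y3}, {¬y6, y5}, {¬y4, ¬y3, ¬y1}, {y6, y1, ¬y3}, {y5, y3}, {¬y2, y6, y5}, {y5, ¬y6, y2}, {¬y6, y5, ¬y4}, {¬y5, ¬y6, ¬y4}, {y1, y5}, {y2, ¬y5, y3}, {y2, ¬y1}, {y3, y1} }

Yes

Branch on y4: set y4 = False.
Branch on y6: set y6 = True.
From the singleton clause (y5), y5 = True.
Branch on y2: set y2 = True.
From the singleton clause (y3), y3 = True.
From the singleton clause (y1), y1 = True.
This assignment satisfies each clause.
A satisfying assignment: y1=True; y2=True; y3=True; y4=False; y5=True; y6=True.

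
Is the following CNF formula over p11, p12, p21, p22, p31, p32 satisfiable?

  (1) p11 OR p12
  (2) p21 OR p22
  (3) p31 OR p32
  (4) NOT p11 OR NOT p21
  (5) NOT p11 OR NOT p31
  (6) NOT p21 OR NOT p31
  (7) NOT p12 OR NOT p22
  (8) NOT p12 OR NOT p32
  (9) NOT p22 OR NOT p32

Case p11 = true:
From the singleton clause (NOT p21), p21 = false.
From the singleton clause (p22), p22 = true.
From the singleton clause (NOT p31), p31 = false.
From the singleton clause (p32), p32 = true.
Now (NOT p32) is unsatisfied and unit — conflict.
Backtrack on p11: now try p11 = false.
From the singleton clause (p12), p12 = true.
From the singleton clause (NOT p22), p22 = false.
From the singleton clause (p21), p21 = true.
From the singleton clause (NOT p31), p31 = false.
From the singleton clause (p32), p32 = true.
Now (NOT p32) is unsatisfied and unit — conflict.
Neither p11 = true nor p11 = false works.
No assignment satisfies every clause.

Unsatisfiable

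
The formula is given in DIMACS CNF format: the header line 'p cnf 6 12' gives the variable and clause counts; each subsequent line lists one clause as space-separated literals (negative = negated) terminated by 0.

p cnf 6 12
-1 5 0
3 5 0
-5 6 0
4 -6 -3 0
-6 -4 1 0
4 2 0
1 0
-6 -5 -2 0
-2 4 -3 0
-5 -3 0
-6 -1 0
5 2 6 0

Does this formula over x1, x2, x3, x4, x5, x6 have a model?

Unit clause (x1) forces x1 = True.
Unit clause (x5) forces x5 = True.
Unit clause (x6) forces x6 = True.
That conflicts with the unit clause (¬x6).
No assignment satisfies every clause.

No, unsatisfiable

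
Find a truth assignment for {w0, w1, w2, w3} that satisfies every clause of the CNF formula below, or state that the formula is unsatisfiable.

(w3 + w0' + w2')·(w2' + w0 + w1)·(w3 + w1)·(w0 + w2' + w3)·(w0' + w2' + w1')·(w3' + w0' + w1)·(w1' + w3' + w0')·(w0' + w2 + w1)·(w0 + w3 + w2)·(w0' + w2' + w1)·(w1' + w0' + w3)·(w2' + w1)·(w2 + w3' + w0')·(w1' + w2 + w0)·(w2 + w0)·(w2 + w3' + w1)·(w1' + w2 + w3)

w0 ↦ 0,  w1 ↦ 1,  w2 ↦ 1,  w3 ↦ 1

Suppose w3 = 1.
Suppose w0 = 0.
The clause (w2) is unit, so w2 = 1.
The clause (w1) is unit, so w1 = 1.
Every clause now holds.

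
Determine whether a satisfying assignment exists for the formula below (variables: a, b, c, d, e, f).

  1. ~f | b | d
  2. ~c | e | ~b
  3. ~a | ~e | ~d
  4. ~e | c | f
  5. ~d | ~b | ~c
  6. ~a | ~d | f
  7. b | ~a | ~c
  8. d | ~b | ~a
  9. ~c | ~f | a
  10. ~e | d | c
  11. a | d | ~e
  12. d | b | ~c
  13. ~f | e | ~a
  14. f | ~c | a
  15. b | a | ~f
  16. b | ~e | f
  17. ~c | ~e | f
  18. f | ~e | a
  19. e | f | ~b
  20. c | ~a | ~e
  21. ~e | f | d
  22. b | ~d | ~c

Case f = 1:
Case b = 1:
Case c = 0:
Case d = 1:
Case a = 0:
All clauses hold; e can take either value.
A satisfying assignment: a: 0, b: 1, c: 0, d: 1, e: 1, f: 1.

Satisfiable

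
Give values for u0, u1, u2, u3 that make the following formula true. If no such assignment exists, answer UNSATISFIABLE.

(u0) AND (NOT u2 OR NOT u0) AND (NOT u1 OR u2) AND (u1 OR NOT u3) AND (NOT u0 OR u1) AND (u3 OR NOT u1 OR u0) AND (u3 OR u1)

The clause (u0) is unit, so u0 = true.
The clause (NOT u2) is unit, so u2 = false.
The clause (NOT u1) is unit, so u1 = false.
That conflicts with the unit clause (u1).

UNSATISFIABLE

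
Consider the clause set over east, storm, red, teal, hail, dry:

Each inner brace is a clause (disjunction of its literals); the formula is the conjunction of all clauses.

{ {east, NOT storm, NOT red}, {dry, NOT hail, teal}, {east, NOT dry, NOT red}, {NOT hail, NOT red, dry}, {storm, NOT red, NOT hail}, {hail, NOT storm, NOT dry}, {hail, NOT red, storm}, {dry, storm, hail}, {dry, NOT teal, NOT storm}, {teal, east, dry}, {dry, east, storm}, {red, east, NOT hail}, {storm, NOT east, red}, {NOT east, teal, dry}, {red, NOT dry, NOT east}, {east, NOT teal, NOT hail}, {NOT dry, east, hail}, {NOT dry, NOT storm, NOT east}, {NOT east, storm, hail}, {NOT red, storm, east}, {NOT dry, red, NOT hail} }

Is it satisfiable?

Suppose east = true.
Suppose storm = true.
Unit clause (NOT dry) forces dry = false.
Unit clause (NOT teal) forces teal = false.
But (teal) is also a unit clause — contradiction.
So storm must be the other value — set storm = false.
Unit clause (red) forces red = true.
Unit clause (NOT hail) forces hail = false.
But (hail) is also a unit clause — contradiction.
Neither storm = true nor storm = false works.
So east must be the other value — set east = false.
Suppose storm = false.
Unit clause (dry) forces dry = true.
Unit clause (NOT red) forces red = false.
Unit clause (NOT hail) forces hail = false.
But (hail) is also a unit clause — contradiction.
So storm must be the other value — set storm = true.
Unit clause (NOT red) forces red = false.
Unit clause (NOT hail) forces hail = false.
Unit clause (NOT dry) forces dry = false.
Unit clause (NOT teal) forces teal = false.
But (teal) is also a unit clause — contradiction.
Neither storm = true nor storm = false works.
Neither east = true nor east = false works.
No assignment satisfies every clause.

No, unsatisfiable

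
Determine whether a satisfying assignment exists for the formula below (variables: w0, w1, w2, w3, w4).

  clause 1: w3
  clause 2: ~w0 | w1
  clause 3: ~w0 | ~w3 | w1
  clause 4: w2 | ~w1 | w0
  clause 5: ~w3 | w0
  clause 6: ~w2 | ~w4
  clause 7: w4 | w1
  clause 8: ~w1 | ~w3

Unsatisfiable

From the singleton clause (w3), w3 = 1.
From the singleton clause (w0), w0 = 1.
From the singleton clause (w1), w1 = 1.
Now (~w1) is unsatisfied and unit — conflict.
No assignment satisfies every clause.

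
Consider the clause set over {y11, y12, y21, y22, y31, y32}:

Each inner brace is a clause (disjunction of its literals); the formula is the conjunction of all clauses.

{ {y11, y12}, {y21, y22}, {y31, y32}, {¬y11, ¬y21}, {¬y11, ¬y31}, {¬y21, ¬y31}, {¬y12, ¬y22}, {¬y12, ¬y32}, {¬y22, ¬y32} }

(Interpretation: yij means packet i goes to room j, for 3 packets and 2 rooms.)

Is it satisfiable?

Case y11 = True:
Unit clause (¬y21) forces y21 = False.
Unit clause (y22) forces y22 = True.
Unit clause (¬y31) forces y31 = False.
Unit clause (y32) forces y32 = True.
Now (¬y32) is unsatisfied and unit — conflict.
That branch fails; take y11 = False instead.
Unit clause (y12) forces y12 = True.
Unit clause (¬y22) forces y22 = False.
Unit clause (y21) forces y21 = True.
Unit clause (¬y31) forces y31 = False.
Unit clause (y32) forces y32 = True.
Now (¬y32) is unsatisfied and unit — conflict.
Neither y11 = True nor y11 = False works.
No assignment satisfies every clause.

No, unsatisfiable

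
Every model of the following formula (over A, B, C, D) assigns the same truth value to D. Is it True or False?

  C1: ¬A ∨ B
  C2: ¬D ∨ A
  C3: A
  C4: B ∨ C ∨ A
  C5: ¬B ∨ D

Suppose D = False.
The clause (A) is unit, so A = True.
The clause (B) is unit, so B = True.
But (¬B) is also a unit clause — contradiction.
So every satisfying assignment has D = True.

True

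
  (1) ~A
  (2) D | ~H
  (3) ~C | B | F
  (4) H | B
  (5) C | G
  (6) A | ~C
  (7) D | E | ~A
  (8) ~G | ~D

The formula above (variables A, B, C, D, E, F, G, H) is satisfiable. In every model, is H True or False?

False

Suppose H = 1.
(~A) alone gives A = 0.
(D) alone gives D = 1.
(~C) alone gives C = 0.
(G) alone gives G = 1.
But (~G) is also a unit clause — contradiction.
So every satisfying assignment has H = False.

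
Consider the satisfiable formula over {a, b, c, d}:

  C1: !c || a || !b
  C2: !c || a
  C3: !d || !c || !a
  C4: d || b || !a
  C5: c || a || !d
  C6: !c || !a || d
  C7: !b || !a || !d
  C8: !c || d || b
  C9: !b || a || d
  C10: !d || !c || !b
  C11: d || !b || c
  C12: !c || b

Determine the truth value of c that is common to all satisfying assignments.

False

Suppose c = true.
(a) alone gives a = true.
(!d) alone gives d = false.
That conflicts with the unit clause (d).
So every satisfying assignment has c = False.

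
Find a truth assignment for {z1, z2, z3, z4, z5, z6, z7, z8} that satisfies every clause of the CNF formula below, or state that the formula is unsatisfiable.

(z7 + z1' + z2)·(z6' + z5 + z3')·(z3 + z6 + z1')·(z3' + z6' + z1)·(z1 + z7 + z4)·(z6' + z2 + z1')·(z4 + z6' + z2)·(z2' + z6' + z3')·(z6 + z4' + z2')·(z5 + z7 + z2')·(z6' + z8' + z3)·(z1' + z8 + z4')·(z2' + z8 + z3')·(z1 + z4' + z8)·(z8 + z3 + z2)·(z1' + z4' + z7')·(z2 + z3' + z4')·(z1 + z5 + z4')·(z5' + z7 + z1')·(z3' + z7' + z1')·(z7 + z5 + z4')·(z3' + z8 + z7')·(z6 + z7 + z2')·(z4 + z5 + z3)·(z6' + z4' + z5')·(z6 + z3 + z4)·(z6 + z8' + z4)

Branch on z7: set z7 = 0.
Branch on z1: set z1 = 0.
Unit clause (z4) forces z4 = 1.
Unit clause (z8) forces z8 = 1.
Unit clause (z5) forces z5 = 1.
Unit clause (z6') forces z6 = 0.
Unit clause (z2') forces z2 = 0.
Unit clause (z3') forces z3 = 0.
All clauses are satisfied.

z1: 0, z2: 0, z3: 0, z4: 1, z5: 1, z6: 0, z7: 0, z8: 1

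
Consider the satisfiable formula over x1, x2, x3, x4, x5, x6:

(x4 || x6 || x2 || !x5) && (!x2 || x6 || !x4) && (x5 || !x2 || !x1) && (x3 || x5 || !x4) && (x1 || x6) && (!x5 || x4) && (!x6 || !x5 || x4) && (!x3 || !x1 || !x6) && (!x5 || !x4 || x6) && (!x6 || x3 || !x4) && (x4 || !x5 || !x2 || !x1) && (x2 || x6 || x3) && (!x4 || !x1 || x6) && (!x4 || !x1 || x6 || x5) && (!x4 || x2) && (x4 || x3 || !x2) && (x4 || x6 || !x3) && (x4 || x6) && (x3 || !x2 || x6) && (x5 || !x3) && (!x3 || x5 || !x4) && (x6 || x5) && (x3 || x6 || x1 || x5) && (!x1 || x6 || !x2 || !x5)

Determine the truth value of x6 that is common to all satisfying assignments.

True

Suppose x6 = false.
From the singleton clause (x1), x1 = true.
From the singleton clause (!x4), x4 = false.
But (x4) is also a unit clause — contradiction.
So every satisfying assignment has x6 = True.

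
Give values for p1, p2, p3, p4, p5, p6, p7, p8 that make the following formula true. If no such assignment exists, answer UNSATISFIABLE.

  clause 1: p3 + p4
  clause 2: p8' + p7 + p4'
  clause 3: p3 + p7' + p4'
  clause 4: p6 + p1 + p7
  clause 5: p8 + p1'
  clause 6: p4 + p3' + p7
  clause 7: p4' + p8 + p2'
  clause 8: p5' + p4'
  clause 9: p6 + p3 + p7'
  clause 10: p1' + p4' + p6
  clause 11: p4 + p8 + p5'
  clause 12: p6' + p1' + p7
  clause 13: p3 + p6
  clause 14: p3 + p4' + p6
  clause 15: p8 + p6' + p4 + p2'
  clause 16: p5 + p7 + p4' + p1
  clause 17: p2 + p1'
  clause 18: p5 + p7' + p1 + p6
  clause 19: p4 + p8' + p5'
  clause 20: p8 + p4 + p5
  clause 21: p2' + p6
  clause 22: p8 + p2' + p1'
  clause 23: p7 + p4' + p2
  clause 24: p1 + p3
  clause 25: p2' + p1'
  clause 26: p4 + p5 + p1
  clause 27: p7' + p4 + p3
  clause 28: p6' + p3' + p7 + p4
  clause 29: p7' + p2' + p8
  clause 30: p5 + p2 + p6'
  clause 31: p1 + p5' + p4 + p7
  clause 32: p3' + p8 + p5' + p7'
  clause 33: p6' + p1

UNSATISFIABLE

Case p3 = 1:
Case p8 = 1:
Case p7 = 1:
Case p5 = 0:
Case p2 = 1:
(p6) alone gives p6 = 1.
(p1') alone gives p1 = 0.
Now (p1) is unsatisfied and unit — conflict.
That branch fails; take p2 = 0 instead.
(p1') alone gives p1 = 0.
(p6) alone gives p6 = 1.
Now (p6') is unsatisfied and unit — conflict.
Either choice for p2 ends in contradiction.
That branch fails; take p5 = 1 instead.
(p4') alone gives p4 = 0.
Now (p4) is unsatisfied and unit — conflict.
Either choice for p5 ends in contradiction.
That branch fails; take p7 = 0 instead.
(p4') alone gives p4 = 0.
Now (p4) is unsatisfied and unit — conflict.
Either choice for p7 ends in contradiction.
That branch fails; take p8 = 0 instead.
(p1') alone gives p1 = 0.
(p6') alone gives p6 = 0.
(p7) alone gives p7 = 1.
(p5) alone gives p5 = 1.
Now (p5') is unsatisfied and unit — conflict.
Either choice for p8 ends in contradiction.
That branch fails; take p3 = 0 instead.
(p4) alone gives p4 = 1.
(p7') alone gives p7 = 0.
(p8') alone gives p8 = 0.
(p1') alone gives p1 = 0.
Now (p1) is unsatisfied and unit — conflict.
Either choice for p3 ends in contradiction.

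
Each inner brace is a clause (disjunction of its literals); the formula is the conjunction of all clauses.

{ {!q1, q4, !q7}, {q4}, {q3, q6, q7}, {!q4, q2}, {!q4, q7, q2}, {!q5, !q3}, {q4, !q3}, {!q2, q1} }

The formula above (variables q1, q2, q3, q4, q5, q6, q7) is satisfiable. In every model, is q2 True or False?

Suppose q2 = false.
The clause (q4) is unit, so q4 = true.
Now (!q4) is unsatisfied and unit — conflict.
So every satisfying assignment has q2 = True.

True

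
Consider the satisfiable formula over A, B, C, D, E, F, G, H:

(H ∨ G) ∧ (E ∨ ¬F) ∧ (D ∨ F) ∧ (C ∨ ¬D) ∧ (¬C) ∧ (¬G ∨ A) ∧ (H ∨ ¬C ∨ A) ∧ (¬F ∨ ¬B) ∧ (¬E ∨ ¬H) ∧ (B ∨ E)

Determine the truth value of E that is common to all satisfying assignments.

Suppose E = False.
(¬F) alone gives F = False.
(D) alone gives D = True.
(C) alone gives C = True.
That conflicts with the unit clause (¬C).
So every satisfying assignment has E = True.

True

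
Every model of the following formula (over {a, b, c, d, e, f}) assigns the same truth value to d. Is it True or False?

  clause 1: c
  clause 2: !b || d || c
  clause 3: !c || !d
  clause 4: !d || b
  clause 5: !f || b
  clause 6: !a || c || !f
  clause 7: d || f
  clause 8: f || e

Suppose d = true.
From the singleton clause (c), c = true.
Now (!c) is unsatisfied and unit — conflict.
So every satisfying assignment has d = False.

False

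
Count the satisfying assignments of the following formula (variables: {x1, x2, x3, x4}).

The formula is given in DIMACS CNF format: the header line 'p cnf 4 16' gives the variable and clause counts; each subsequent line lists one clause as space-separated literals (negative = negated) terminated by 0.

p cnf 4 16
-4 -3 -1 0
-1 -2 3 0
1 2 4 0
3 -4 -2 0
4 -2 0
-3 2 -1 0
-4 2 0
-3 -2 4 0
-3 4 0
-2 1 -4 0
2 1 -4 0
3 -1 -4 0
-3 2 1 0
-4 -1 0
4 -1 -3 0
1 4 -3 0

1

There are 2^4 = 16 truth assignments over (x1, x2, x3, x4).
Split on x1. With x1 = True, the clauses containing x1 are satisfied and ¬x1 drops from the rest; 1 of the 2^3 = 8 assignments to the other variables satisfy what remains.
With x1 = False, by the same count on the reduced clause set, 0 assignments work.
(One model: x1=T, x2=F, x3=F, x4=F.)
Total: 1 + 0 = 1.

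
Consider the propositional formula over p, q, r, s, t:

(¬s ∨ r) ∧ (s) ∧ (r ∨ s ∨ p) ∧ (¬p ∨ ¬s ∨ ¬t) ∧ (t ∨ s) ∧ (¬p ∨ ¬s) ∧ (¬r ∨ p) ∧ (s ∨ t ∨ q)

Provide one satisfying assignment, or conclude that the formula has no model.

(s) alone gives s = True.
(r) alone gives r = True.
(¬p) alone gives p = False.
That conflicts with the unit clause (p).

UNSATISFIABLE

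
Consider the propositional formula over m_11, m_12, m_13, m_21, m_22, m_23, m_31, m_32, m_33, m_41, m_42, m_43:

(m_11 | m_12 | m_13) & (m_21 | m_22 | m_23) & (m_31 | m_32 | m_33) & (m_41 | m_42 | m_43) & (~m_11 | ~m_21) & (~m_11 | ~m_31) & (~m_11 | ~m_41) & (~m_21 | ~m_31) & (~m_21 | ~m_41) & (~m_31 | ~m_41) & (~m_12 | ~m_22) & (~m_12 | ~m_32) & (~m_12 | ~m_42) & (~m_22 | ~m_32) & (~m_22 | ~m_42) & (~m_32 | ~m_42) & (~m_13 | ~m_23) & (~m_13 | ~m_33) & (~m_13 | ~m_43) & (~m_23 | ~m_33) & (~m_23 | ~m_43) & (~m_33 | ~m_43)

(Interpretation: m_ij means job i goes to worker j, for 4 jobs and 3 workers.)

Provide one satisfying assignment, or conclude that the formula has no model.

Branch on m_11: set m_11 = 0.
Branch on m_12: set m_12 = 1.
(~m_22) alone gives m_22 = 0.
(~m_32) alone gives m_32 = 0.
(~m_42) alone gives m_42 = 0.
Branch on m_21: set m_21 = 1.
(~m_31) alone gives m_31 = 0.
(m_33) alone gives m_33 = 1.
(~m_41) alone gives m_41 = 0.
(m_43) alone gives m_43 = 1.
Now (~m_43) is unsatisfied and unit — conflict.
That branch fails; take m_21 = 0 instead.
(m_23) alone gives m_23 = 1.
(~m_13) alone gives m_13 = 0.
(~m_33) alone gives m_33 = 0.
(m_31) alone gives m_31 = 1.
(~m_41) alone gives m_41 = 0.
(m_43) alone gives m_43 = 1.
Now (~m_43) is unsatisfied and unit — conflict.
Neither m_21 = 1 nor m_21 = 0 works.
That branch fails; take m_12 = 0 instead.
(m_13) alone gives m_13 = 1.
(~m_23) alone gives m_23 = 0.
(~m_33) alone gives m_33 = 0.
(~m_43) alone gives m_43 = 0.
Branch on m_21: set m_21 = 1.
(~m_31) alone gives m_31 = 0.
(m_32) alone gives m_32 = 1.
(~m_41) alone gives m_41 = 0.
(m_42) alone gives m_42 = 1.
Now (~m_42) is unsatisfied and unit — conflict.
That branch fails; take m_21 = 0 instead.
(m_22) alone gives m_22 = 1.
(~m_32) alone gives m_32 = 0.
(m_31) alone gives m_31 = 1.
(~m_41) alone gives m_41 = 0.
(m_42) alone gives m_42 = 1.
Now (~m_42) is unsatisfied and unit — conflict.
Neither m_21 = 1 nor m_21 = 0 works.
Neither m_12 = 1 nor m_12 = 0 works.
That branch fails; take m_11 = 1 instead.
(~m_21) alone gives m_21 = 0.
(~m_31) alone gives m_31 = 0.
(~m_41) alone gives m_41 = 0.
Branch on m_22: set m_22 = 1.
(~m_12) alone gives m_12 = 0.
(~m_32) alone gives m_32 = 0.
(m_33) alone gives m_33 = 1.
(~m_42) alone gives m_42 = 0.
(m_43) alone gives m_43 = 1.
Now (~m_43) is unsatisfied and unit — conflict.
That branch fails; take m_22 = 0 instead.
(m_23) alone gives m_23 = 1.
(~m_13) alone gives m_13 = 0.
(~m_33) alone gives m_33 = 0.
(m_32) alone gives m_32 = 1.
(~m_12) alone gives m_12 = 0.
(~m_42) alone gives m_42 = 0.
(m_43) alone gives m_43 = 1.
Now (~m_43) is unsatisfied and unit — conflict.
Neither m_22 = 1 nor m_22 = 0 works.
Neither m_11 = 1 nor m_11 = 0 works.

UNSATISFIABLE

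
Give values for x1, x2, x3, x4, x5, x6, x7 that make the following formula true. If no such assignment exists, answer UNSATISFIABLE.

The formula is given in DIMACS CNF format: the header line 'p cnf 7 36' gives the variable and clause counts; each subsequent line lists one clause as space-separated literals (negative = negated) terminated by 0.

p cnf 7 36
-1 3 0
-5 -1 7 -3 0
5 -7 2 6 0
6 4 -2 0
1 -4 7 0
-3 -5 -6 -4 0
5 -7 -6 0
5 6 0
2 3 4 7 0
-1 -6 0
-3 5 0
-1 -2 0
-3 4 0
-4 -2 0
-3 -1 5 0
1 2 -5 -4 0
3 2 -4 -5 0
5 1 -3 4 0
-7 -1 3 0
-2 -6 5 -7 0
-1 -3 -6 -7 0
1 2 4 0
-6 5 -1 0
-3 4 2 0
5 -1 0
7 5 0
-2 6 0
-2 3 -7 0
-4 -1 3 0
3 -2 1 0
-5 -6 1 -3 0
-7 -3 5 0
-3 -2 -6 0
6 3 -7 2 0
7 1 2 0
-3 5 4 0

x1=True,  x2=False,  x3=True,  x4=True,  x5=True,  x6=False,  x7=True

Case x1 = True:
From the singleton clause (x3), x3 = True.
From the singleton clause (¬x6), x6 = False.
From the singleton clause (x5), x5 = True.
From the singleton clause (x7), x7 = True.
From the singleton clause (¬x2), x2 = False.
From the singleton clause (x4), x4 = True.
This assignment satisfies each clause.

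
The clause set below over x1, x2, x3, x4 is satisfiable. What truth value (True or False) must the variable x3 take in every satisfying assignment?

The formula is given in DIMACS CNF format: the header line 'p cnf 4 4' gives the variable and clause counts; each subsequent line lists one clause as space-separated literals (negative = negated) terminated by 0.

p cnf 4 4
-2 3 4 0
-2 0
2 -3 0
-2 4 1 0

Suppose x3 = True.
The clause (¬x2) is unit, so x2 = False.
Now (x2) is unsatisfied and unit — conflict.
So every satisfying assignment has x3 = False.

False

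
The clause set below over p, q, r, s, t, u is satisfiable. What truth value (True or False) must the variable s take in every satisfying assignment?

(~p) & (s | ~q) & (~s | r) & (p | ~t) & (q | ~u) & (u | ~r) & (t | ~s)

False

Suppose s = 1.
(~p) alone gives p = 0.
(r) alone gives r = 1.
(~t) alone gives t = 0.
That conflicts with the unit clause (t).
So every satisfying assignment has s = False.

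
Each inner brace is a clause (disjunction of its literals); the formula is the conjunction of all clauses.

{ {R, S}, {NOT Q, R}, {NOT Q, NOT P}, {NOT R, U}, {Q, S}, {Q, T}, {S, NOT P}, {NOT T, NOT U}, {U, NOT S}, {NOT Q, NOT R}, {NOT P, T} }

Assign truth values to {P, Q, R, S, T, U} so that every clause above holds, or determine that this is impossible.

Suppose R = true.
(U) alone gives U = true.
(NOT T) alone gives T = false.
(Q) alone gives Q = true.
That conflicts with the unit clause (NOT Q).
That branch fails; take R = false instead.
(S) alone gives S = true.
(NOT Q) alone gives Q = false.
(T) alone gives T = true.
(NOT U) alone gives U = false.
That conflicts with the unit clause (U).
Neither R = true nor R = false works.

UNSATISFIABLE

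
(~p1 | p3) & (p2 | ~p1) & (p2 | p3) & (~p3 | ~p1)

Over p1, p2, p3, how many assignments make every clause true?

3

There are 2^3 = 8 truth assignments over (p1, p2, p3).
Check each against the 4 clauses (columns in the order p1, p2, p3):
  F F F  ✗ fails (p2 | p3)
  F F T  ✓ satisfies all
  F T F  ✓ satisfies all
  F T T  ✓ satisfies all
  T F F  ✗ fails (~p1 | p3)
  T F T  ✗ fails (p2 | ~p1)
  T T F  ✗ fails (~p1 | p3)
  T T T  ✗ fails (~p3 | ~p1)
3 of the 8 rows are models.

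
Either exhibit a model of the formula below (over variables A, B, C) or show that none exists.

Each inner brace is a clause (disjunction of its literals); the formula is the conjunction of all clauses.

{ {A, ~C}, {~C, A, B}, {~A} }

A ↦ 0; B ↦ 1; C ↦ 0

Unit clause (~A) forces A = 0.
Unit clause (~C) forces C = 0.
Every clause is now satisfied; B is unconstrained.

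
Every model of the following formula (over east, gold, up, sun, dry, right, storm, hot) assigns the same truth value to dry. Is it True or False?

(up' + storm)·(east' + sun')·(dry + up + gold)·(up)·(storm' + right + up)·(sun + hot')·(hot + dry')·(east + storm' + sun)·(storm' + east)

False

Suppose dry = 1.
From the singleton clause (up), up = 1.
From the singleton clause (storm), storm = 1.
From the singleton clause (hot), hot = 1.
From the singleton clause (sun), sun = 1.
From the singleton clause (east'), east = 0.
Now (east) is unsatisfied and unit — conflict.
So every satisfying assignment has dry = False.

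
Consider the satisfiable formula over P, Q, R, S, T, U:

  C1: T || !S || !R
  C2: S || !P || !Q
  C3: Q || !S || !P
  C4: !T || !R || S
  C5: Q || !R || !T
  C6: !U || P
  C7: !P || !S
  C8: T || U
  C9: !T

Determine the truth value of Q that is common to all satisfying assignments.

False

Suppose Q = true.
The clause (!T) is unit, so T = false.
The clause (U) is unit, so U = true.
The clause (P) is unit, so P = true.
The clause (S) is unit, so S = true.
But (!S) is also a unit clause — contradiction.
So every satisfying assignment has Q = False.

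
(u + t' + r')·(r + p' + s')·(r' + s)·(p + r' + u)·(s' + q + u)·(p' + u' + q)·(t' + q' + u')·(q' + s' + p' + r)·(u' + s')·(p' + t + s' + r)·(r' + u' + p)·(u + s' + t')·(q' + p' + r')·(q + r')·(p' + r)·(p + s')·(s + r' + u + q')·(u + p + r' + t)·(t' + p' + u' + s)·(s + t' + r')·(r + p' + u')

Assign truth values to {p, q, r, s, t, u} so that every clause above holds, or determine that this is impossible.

p: 0,  q: 0,  r: 0,  s: 0,  t: 1,  u: 1

Branch on r: set r = 0.
The clause (p') is unit, so p = 0.
The clause (s') is unit, so s = 0.
Branch on t: set t = 1.
Branch on q: set q = 0.
All clauses hold; u can take either value.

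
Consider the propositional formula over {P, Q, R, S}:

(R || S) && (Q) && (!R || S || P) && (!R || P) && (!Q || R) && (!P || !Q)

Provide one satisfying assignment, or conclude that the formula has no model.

UNSATISFIABLE

The clause (Q) is unit, so Q = true.
The clause (R) is unit, so R = true.
The clause (P) is unit, so P = true.
That conflicts with the unit clause (!P).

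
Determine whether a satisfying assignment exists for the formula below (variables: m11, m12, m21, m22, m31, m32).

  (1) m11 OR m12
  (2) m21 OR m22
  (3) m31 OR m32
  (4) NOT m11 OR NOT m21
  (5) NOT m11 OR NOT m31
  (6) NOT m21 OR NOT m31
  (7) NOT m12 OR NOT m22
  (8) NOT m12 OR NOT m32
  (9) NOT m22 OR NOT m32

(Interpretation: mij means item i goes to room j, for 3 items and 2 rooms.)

No

Branch on m11: set m11 = true.
(NOT m21) alone gives m21 = false.
(m22) alone gives m22 = true.
(NOT m31) alone gives m31 = false.
(m32) alone gives m32 = true.
But (NOT m32) is also a unit clause — contradiction.
Backtrack on m11: now try m11 = false.
(m12) alone gives m12 = true.
(NOT m22) alone gives m22 = false.
(m21) alone gives m21 = true.
(NOT m31) alone gives m31 = false.
(m32) alone gives m32 = true.
But (NOT m32) is also a unit clause — contradiction.
Neither m11 = true nor m11 = false works.
No assignment satisfies every clause.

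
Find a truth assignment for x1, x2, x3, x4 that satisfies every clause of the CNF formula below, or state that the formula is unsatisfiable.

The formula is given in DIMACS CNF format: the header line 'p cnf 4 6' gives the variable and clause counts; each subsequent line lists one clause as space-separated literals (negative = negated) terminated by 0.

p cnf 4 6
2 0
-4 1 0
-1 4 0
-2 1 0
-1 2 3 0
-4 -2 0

The clause (x2) is unit, so x2 = True.
The clause (x1) is unit, so x1 = True.
The clause (x4) is unit, so x4 = True.
But (¬x4) is also a unit clause — contradiction.

UNSATISFIABLE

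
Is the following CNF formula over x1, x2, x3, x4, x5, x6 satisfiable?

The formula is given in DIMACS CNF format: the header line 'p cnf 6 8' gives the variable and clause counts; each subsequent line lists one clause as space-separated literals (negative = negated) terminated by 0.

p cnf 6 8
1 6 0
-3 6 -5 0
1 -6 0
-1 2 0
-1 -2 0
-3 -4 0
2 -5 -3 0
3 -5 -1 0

No, unsatisfiable

Suppose x1 = True.
From the singleton clause (x2), x2 = True.
Now (¬x2) is unsatisfied and unit — conflict.
That branch fails; take x1 = False instead.
From the singleton clause (x6), x6 = True.
Now (¬x6) is unsatisfied and unit — conflict.
Either choice for x1 ends in contradiction.
No assignment satisfies every clause.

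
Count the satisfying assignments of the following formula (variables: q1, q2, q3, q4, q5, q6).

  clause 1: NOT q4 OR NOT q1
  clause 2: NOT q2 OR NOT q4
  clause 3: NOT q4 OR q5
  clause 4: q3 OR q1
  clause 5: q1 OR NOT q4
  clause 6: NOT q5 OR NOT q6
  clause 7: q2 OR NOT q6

There are 2^6 = 64 truth assignments over (q1, q2, q3, q4, q5, q6).
Split on q5. With q5 = true, the clauses containing q5 are satisfied and NOT q5 drops from the rest; 6 of the 2^5 = 32 assignments to the other variables satisfy what remains.
With q5 = false, by the same count on the reduced clause set, 9 assignments work.
(One model: q1=F, q2=F, q3=T, q4=F, q5=F, q6=F.)
Total: 6 + 9 = 15.

15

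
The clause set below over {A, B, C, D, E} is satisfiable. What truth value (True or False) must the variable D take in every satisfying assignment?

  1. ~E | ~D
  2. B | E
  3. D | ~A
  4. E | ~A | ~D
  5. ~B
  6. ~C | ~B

Suppose D = 1.
(~E) alone gives E = 0.
(B) alone gives B = 1.
That conflicts with the unit clause (~B).
So every satisfying assignment has D = False.

False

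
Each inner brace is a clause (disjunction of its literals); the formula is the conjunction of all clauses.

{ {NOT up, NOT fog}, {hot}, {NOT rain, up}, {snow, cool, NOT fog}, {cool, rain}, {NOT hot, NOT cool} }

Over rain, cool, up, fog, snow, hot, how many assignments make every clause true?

There are 2^6 = 64 truth assignments over (rain, cool, up, fog, snow, hot).
Split on up. With up = true, the clauses containing up are satisfied and NOT up drops from the rest; 2 of the 2^5 = 32 assignments to the other variables satisfy what remains.
With up = false, by the same count on the reduced clause set, 0 assignments work.
Total: 2 + 0 = 2.

2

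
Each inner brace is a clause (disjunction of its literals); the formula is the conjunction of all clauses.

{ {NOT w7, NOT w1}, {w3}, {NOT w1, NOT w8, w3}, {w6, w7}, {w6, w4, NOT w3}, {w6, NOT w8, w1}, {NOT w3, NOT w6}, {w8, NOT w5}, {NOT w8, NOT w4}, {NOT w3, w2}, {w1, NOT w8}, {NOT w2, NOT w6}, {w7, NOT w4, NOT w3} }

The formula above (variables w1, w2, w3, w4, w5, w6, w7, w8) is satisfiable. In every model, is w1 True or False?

False

Suppose w1 = true.
The clause (NOT w7) is unit, so w7 = false.
The clause (w3) is unit, so w3 = true.
The clause (w6) is unit, so w6 = true.
But (NOT w6) is also a unit clause — contradiction.
So every satisfying assignment has w1 = False.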